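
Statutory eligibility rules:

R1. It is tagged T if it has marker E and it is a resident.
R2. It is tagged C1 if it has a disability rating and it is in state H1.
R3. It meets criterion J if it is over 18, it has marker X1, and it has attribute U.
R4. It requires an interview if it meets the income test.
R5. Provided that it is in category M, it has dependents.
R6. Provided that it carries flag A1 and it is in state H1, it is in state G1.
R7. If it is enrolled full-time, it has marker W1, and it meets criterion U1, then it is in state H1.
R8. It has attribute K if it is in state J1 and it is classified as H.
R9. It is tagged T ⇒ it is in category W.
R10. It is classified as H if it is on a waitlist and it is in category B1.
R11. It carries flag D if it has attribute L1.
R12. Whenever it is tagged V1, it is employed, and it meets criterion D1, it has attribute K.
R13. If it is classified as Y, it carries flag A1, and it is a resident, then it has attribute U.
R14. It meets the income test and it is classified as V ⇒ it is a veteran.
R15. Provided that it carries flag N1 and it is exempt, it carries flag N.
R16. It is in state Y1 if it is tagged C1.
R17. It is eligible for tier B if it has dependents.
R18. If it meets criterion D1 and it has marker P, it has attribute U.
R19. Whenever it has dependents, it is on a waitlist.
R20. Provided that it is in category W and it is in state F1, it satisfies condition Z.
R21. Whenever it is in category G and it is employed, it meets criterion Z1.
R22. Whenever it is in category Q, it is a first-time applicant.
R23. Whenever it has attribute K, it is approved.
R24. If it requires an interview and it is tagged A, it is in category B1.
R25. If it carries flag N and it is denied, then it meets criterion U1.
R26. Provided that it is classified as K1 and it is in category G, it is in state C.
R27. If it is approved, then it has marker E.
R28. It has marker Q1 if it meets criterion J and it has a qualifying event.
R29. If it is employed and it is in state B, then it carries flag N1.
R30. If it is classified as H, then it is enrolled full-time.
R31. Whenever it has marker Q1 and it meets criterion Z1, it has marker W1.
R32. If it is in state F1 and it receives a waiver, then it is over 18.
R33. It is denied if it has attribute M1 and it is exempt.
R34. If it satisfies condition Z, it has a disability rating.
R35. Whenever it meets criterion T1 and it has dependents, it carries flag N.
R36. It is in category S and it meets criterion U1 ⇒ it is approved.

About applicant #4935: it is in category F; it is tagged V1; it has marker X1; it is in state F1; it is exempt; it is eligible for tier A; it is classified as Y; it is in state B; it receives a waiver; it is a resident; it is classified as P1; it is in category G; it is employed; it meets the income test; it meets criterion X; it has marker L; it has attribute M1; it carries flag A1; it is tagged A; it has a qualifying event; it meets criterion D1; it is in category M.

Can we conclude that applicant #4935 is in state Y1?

By R4 (it meets the income test): it requires an interview.
By R5 (it is in category M): it has dependents.
By R12 (it is tagged V1, it is employed, it meets criterion D1): it has attribute K.
By R13 (it is classified as Y, it carries flag A1, it is a resident): it has attribute U.
By R19 (it has dependents): it is on a waitlist.
By R21 (it is in category G, it is employed): it meets criterion Z1.
By R23 (it has attribute K): it is approved.
By R24 (it requires an interview, it is tagged A): it is in category B1.
By R27 (it is approved): it has marker E.
By R29 (it is employed, it is in state B): it carries flag N1.
By R32 (it is in state F1, it receives a waiver): it is over 18.
By R33 (it has attribute M1, it is exempt): it is denied.
By R1 (it has marker E, it is a resident): it is tagged T.
By R3 (it is over 18, it has marker X1, it has attribute U): it meets criterion J.
By R9 (it is tagged T): it is in category W.
By R10 (it is on a waitlist, it is in category B1): it is classified as H.
By R15 (it carries flag N1, it is exempt): it carries flag N.
By R20 (it is in category W, it is in state F1): it satisfies condition Z.
By R25 (it carries flag N, it is denied): it meets criterion U1.
By R28 (it meets criterion J, it has a qualifying event): it has marker Q1.
By R30 (it is classified as H): it is enrolled full-time.
By R31 (it has marker Q1, it meets criterion Z1): it has marker W1.
By R34 (it satisfies condition Z): it has a disability rating.
By R7 (it is enrolled full-time, it has marker W1, it meets criterion U1): it is in state H1.
By R2 (it has a disability rating, it is in state H1): it is tagged C1.
By R16 (it is tagged C1): it is in state Y1.

Yes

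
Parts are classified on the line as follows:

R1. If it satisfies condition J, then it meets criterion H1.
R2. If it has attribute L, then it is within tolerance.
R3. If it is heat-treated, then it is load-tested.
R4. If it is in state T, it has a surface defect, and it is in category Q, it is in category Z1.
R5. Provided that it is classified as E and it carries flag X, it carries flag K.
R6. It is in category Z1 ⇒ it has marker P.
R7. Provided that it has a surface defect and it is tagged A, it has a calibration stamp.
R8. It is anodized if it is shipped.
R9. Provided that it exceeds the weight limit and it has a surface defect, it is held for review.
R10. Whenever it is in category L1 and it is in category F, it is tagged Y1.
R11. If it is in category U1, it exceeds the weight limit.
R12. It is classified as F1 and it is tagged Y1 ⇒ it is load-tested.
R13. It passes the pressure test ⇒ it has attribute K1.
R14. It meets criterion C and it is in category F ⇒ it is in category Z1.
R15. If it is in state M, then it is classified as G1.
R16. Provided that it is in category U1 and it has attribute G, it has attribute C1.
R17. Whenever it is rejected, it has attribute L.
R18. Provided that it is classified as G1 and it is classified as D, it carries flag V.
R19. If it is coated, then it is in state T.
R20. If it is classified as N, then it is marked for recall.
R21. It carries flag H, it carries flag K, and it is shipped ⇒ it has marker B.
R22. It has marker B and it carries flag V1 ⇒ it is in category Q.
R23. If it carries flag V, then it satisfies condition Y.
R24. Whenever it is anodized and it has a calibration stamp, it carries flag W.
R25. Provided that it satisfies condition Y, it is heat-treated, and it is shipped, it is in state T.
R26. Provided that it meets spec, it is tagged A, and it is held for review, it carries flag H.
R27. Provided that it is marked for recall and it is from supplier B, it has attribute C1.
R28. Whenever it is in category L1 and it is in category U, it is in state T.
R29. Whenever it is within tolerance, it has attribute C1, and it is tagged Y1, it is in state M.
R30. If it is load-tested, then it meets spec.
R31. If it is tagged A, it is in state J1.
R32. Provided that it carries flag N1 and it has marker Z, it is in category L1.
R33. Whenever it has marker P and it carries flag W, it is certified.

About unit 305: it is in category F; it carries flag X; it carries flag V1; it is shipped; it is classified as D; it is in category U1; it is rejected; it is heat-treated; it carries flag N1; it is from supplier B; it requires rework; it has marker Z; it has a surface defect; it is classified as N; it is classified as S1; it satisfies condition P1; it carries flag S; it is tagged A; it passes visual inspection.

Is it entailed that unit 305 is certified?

Forward chaining from the given facts derives: is load-tested, has a calibration stamp, is anodized, exceeds the weight limit, has attribute L, is marked for recall, carries flag W, has attribute C1, meets spec, is in state J1, is in category L1, is within tolerance, is held for review, is tagged Y1, carries flag H, is in state M, is classified as G1, carries flag V, satisfies condition Y, is in state T.
The only rule concluding "it is certified" is R33, which needs "it has marker P"; that is never established.

No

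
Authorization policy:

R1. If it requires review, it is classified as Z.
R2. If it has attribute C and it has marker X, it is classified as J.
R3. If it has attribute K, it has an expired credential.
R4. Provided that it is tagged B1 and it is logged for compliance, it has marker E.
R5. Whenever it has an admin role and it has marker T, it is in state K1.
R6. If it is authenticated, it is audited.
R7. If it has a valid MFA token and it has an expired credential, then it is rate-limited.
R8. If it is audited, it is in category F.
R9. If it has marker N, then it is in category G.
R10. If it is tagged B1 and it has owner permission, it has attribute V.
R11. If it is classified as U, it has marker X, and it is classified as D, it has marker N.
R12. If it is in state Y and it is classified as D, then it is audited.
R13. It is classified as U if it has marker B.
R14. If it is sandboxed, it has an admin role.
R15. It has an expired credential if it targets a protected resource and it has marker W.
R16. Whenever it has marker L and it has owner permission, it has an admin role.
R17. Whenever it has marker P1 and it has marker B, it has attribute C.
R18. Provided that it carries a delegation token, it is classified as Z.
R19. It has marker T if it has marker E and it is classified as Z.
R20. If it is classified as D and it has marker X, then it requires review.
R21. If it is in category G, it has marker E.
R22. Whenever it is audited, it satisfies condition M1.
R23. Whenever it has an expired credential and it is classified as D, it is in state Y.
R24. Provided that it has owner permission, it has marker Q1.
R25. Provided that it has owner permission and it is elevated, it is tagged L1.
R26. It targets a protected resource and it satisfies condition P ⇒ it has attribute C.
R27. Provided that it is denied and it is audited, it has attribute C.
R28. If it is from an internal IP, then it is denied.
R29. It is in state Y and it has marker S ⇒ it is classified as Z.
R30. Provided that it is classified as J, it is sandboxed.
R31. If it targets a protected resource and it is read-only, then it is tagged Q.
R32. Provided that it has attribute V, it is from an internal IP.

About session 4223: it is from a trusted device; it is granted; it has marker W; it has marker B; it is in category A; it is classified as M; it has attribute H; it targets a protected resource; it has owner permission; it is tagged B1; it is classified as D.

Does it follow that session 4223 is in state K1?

Forward chaining from the given facts derives: has attribute V, is classified as U, has an expired credential, is in state Y, has marker Q1, is from an internal IP, is audited, satisfies condition M1, is denied, is in category F, has attribute C.
The only rule concluding "it is in state K1" is R5, which needs "it has an admin role"; that is never established.

No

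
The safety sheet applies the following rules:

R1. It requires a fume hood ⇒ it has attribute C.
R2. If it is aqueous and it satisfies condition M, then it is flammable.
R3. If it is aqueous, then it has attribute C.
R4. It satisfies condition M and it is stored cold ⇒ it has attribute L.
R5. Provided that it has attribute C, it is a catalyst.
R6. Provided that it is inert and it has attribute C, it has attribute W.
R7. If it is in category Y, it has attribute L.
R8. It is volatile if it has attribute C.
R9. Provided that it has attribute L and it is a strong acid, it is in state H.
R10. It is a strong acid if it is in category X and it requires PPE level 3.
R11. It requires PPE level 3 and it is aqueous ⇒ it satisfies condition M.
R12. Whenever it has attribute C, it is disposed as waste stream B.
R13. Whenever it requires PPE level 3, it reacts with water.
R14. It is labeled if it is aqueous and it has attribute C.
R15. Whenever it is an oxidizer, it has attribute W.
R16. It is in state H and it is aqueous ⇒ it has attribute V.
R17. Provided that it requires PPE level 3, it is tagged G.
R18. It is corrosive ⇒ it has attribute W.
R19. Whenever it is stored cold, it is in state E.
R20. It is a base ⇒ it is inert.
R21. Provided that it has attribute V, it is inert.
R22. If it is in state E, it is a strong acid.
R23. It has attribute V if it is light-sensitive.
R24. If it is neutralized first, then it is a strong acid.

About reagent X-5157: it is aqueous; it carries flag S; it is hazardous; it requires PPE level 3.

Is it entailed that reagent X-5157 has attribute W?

Forward chaining from the given facts derives: has attribute C, is a catalyst, is volatile, satisfies condition M, is disposed as waste stream B, reacts with water, is labeled, is tagged G, is flammable.
Rules concluding "it has attribute W": R6 needs "it is inert"; R15 needs "it is an oxidizer"; R18 needs "it is corrosive" — none of these are established.

No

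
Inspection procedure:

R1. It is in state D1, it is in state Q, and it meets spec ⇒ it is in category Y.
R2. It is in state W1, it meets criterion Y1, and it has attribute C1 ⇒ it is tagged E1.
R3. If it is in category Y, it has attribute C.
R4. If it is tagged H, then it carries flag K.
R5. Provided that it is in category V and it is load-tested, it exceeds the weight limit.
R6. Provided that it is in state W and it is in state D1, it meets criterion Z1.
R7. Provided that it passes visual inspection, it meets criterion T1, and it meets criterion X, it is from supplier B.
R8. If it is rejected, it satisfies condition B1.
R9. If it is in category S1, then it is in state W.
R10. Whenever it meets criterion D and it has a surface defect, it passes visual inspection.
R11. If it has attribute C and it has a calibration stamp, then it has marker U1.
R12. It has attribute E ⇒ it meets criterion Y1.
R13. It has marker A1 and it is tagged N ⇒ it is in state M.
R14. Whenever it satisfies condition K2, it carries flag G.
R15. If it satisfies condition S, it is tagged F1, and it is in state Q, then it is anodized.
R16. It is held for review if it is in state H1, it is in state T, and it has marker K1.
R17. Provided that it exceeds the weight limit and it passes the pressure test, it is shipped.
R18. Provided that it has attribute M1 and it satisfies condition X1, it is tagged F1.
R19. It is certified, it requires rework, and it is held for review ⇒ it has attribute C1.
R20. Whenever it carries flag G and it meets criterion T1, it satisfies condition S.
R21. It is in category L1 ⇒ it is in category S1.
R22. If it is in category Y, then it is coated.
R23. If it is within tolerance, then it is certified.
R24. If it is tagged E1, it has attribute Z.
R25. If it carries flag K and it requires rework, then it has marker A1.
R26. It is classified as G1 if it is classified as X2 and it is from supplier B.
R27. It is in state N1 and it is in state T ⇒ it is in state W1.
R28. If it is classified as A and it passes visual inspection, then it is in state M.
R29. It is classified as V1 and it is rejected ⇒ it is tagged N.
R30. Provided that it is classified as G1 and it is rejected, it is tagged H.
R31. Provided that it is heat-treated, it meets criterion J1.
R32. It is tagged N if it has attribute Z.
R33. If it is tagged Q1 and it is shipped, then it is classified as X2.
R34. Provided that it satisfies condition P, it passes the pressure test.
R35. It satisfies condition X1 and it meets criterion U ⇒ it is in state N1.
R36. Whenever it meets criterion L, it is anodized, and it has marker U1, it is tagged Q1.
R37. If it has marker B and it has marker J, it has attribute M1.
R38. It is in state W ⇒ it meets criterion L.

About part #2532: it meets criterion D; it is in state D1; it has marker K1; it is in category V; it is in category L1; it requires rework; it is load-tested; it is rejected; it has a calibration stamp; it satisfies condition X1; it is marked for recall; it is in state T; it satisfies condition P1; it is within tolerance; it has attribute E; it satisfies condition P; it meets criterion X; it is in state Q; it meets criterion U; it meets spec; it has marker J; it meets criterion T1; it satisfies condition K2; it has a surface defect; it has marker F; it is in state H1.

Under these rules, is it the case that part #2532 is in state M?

No

Forward chaining from the given facts derives: is in category Y, has attribute C, exceeds the weight limit, satisfies condition B1, passes visual inspection, has marker U1, meets criterion Y1, carries flag G, is held for review, satisfies condition S, is in category S1, is coated, is certified, passes the pressure test, is in state N1, is from supplier B, is in state W, is shipped, has attribute C1, is in state W1, meets criterion L, is tagged E1, meets criterion Z1, has attribute Z, is tagged N.
Rules concluding "it is in state M": R13 needs "it has marker A1"; R28 needs "it is classified as A" — none of these are established.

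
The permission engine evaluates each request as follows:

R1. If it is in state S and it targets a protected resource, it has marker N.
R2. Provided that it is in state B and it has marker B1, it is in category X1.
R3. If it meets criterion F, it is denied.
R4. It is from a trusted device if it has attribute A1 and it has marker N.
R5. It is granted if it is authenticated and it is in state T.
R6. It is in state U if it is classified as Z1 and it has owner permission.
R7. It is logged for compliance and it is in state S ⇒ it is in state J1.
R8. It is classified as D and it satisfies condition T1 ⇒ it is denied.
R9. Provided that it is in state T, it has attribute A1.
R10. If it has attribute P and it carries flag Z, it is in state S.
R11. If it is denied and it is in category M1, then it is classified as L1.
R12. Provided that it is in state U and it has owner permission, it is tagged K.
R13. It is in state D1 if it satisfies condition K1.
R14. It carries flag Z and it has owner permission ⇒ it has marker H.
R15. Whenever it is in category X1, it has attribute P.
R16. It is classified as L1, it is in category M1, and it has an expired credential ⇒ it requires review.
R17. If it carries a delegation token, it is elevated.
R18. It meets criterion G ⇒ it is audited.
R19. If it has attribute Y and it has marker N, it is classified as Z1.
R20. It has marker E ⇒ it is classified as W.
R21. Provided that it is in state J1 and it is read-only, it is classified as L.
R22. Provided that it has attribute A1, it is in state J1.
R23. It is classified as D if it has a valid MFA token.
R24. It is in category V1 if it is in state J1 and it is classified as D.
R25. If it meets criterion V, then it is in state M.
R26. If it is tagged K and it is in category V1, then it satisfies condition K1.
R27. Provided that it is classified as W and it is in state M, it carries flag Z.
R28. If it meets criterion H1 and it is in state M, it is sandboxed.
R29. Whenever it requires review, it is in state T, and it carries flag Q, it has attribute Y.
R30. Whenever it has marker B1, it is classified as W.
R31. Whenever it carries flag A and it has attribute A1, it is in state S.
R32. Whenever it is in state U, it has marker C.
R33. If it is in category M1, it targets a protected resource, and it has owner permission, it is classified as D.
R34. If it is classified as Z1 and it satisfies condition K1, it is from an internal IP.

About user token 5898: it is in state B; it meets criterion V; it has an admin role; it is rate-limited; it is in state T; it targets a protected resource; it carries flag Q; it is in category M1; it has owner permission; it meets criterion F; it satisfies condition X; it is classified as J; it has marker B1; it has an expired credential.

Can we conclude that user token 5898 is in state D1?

Yes

By R2 (it is in state B, it has marker B1): it is in category X1.
By R3 (it meets criterion F): it is denied.
By R9 (it is in state T): it has attribute A1.
By R11 (it is denied, it is in category M1): it is classified as L1.
By R15 (it is in category X1): it has attribute P.
By R16 (it is classified as L1, it is in category M1, it has an expired credential): it requires review.
By R22 (it has attribute A1): it is in state J1.
By R25 (it meets criterion V): it is in state M.
By R29 (it requires review, it is in state T, it carries flag Q): it has attribute Y.
By R30 (it has marker B1): it is classified as W.
By R33 (it is in category M1, it targets a protected resource, it has owner permission): it is classified as D.
By R24 (it is in state J1, it is classified as D): it is in category V1.
By R27 (it is classified as W, it is in state M): it carries flag Z.
By R10 (it has attribute P, it carries flag Z): it is in state S.
By R1 (it is in state S, it targets a protected resource): it has marker N.
By R19 (it has attribute Y, it has marker N): it is classified as Z1.
By R6 (it is classified as Z1, it has owner permission): it is in state U.
By R12 (it is in state U, it has owner permission): it is tagged K.
By R26 (it is tagged K, it is in category V1): it satisfies condition K1.
By R13 (it satisfies condition K1): it is in state D1.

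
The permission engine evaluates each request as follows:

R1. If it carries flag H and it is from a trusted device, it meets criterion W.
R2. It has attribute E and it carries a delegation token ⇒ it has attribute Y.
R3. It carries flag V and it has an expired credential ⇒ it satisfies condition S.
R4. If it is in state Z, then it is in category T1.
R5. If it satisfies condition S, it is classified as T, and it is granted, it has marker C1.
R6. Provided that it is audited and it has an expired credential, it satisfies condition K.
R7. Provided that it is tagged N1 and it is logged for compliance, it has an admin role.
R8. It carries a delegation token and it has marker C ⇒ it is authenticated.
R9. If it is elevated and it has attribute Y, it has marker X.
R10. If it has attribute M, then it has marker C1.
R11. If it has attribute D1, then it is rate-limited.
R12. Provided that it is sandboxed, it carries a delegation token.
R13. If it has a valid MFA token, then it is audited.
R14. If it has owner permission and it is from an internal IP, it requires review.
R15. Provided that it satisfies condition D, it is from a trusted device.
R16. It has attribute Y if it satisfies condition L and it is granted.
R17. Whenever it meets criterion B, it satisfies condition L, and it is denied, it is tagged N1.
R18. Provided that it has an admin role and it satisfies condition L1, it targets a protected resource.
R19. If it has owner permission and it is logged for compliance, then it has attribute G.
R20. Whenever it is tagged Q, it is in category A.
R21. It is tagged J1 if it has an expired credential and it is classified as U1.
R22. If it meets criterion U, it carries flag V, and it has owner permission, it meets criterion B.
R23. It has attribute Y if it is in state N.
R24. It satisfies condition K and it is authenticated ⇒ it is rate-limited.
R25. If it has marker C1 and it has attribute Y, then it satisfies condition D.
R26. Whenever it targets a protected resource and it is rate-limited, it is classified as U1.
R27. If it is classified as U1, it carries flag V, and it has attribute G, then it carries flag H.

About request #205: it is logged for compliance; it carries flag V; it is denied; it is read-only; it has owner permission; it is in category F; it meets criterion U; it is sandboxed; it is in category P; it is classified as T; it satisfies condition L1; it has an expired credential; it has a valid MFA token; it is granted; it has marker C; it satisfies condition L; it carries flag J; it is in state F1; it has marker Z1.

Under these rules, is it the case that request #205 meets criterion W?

Yes

By R3 (it carries flag V, it has an expired credential): it satisfies condition S.
By R5 (it satisfies condition S, it is classified as T, it is granted): it has marker C1.
By R12 (it is sandboxed): it carries a delegation token.
By R13 (it has a valid MFA token): it is audited.
By R16 (it satisfies condition L, it is granted): it has attribute Y.
By R19 (it has owner permission, it is logged for compliance): it has attribute G.
By R22 (it meets criterion U, it carries flag V, it has owner permission): it meets criterion B.
By R25 (it has marker C1, it has attribute Y): it satisfies condition D.
By R6 (it is audited, it has an expired credential): it satisfies condition K.
By R8 (it carries a delegation token, it has marker C): it is authenticated.
By R15 (it satisfies condition D): it is from a trusted device.
By R17 (it meets criterion B, it satisfies condition L, it is denied): it is tagged N1.
By R24 (it satisfies condition K, it is authenticated): it is rate-limited.
By R7 (it is tagged N1, it is logged for compliance): it has an admin role.
By R18 (it has an admin role, it satisfies condition L1): it targets a protected resource.
By R26 (it targets a protected resource, it is rate-limited): it is classified as U1.
By R27 (it is classified as U1, it carries flag V, it has attribute G): it carries flag H.
By R1 (it carries flag H, it is from a trusted device): it meets criterion W.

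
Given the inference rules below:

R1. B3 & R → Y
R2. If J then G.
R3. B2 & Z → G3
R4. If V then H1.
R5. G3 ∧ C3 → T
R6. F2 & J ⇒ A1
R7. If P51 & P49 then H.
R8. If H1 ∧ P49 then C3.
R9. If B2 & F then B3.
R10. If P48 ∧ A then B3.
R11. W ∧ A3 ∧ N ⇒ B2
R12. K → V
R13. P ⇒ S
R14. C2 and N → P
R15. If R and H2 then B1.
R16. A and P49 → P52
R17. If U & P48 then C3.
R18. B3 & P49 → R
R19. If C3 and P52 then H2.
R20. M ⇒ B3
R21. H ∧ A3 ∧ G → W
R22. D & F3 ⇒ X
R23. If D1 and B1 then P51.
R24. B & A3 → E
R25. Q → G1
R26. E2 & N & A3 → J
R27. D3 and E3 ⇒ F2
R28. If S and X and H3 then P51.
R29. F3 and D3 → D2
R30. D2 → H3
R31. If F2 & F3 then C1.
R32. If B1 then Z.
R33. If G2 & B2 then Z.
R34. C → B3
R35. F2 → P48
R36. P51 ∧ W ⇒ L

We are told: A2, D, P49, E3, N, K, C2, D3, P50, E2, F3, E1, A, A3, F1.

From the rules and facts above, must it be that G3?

Yes

V  (by R12: K)
P  (by R14: C2, N)
P52  (by R16: A, P49)
X  (by R22: D, F3)
J  (by R26: E2, N, A3)
F2  (by R27: D3, E3)
D2  (by R29: F3, D3)
H3  (by R30: D2)
P48  (by R35: F2)
G  (by R2: J)
H1  (by R4: V)
C3  (by R8: H1, P49)
B3  (by R10: P48, A)
S  (by R13: P)
R  (by R18: B3, P49)
H2  (by R19: C3, P52)
P51  (by R28: S, X, H3)
H  (by R7: P51, P49)
B1  (by R15: R, H2)
W  (by R21: H, A3, G)
Z  (by R32: B1)
B2  (by R11: W, A3, N)
G3  (by R3: B2, Z)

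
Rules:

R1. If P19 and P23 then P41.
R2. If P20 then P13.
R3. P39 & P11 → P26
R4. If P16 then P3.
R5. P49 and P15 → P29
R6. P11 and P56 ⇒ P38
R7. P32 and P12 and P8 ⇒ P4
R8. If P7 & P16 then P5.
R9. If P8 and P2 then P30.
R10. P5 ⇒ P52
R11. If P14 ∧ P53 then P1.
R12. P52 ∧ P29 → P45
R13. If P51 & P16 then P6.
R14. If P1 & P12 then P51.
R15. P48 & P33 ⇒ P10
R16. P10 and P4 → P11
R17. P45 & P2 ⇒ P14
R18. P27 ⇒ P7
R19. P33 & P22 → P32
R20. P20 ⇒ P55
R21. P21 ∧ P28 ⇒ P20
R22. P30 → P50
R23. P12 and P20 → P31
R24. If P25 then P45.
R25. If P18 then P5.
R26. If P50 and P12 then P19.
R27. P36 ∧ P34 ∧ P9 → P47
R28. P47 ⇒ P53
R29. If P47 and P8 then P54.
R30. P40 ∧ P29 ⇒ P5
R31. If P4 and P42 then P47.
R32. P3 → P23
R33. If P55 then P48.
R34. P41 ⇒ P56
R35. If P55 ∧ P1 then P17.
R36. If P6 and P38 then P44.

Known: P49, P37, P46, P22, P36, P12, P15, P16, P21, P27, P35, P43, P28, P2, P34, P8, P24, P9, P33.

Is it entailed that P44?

Yes

P3  (by R4: P16)
P29  (by R5: P49, P15)
P30  (by R9: P8, P2)
P7  (by R18: P27)
P32  (by R19: P33, P22)
P20  (by R21: P21, P28)
P50  (by R22: P30)
P19  (by R26: P50, P12)
P47  (by R27: P36, P34, P9)
P53  (by R28: P47)
P23  (by R32: P3)
P41  (by R1: P19, P23)
P4  (by R7: P32, P12, P8)
P5  (by R8: P7, P16)
P52  (by R10: P5)
P45  (by R12: P52, P29)
P14  (by R17: P45, P2)
P55  (by R20: P20)
P48  (by R33: P55)
P56  (by R34: P41)
P1  (by R11: P14, P53)
P51  (by R14: P1, P12)
P10  (by R15: P48, P33)
P11  (by R16: P10, P4)
P38  (by R6: P11, P56)
P6  (by R13: P51, P16)
P44  (by R36: P6, P38)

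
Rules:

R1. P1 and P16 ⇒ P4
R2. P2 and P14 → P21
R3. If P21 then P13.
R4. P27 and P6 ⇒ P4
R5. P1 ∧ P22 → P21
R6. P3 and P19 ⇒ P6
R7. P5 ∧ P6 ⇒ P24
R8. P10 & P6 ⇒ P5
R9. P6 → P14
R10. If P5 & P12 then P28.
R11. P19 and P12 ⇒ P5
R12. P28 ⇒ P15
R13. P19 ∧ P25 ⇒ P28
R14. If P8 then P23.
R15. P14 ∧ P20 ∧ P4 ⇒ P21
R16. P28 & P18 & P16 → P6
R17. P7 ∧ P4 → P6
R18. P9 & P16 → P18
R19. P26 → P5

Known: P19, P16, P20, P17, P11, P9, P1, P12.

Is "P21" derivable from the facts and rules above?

P4  (by R1: P1, P16)
P5  (by R11: P19, P12)
P18  (by R18: P9, P16)
P28  (by R10: P5, P12)
P6  (by R16: P28, P18, P16)
P14  (by R9: P6)
P21  (by R15: P14, P20, P4)

Yes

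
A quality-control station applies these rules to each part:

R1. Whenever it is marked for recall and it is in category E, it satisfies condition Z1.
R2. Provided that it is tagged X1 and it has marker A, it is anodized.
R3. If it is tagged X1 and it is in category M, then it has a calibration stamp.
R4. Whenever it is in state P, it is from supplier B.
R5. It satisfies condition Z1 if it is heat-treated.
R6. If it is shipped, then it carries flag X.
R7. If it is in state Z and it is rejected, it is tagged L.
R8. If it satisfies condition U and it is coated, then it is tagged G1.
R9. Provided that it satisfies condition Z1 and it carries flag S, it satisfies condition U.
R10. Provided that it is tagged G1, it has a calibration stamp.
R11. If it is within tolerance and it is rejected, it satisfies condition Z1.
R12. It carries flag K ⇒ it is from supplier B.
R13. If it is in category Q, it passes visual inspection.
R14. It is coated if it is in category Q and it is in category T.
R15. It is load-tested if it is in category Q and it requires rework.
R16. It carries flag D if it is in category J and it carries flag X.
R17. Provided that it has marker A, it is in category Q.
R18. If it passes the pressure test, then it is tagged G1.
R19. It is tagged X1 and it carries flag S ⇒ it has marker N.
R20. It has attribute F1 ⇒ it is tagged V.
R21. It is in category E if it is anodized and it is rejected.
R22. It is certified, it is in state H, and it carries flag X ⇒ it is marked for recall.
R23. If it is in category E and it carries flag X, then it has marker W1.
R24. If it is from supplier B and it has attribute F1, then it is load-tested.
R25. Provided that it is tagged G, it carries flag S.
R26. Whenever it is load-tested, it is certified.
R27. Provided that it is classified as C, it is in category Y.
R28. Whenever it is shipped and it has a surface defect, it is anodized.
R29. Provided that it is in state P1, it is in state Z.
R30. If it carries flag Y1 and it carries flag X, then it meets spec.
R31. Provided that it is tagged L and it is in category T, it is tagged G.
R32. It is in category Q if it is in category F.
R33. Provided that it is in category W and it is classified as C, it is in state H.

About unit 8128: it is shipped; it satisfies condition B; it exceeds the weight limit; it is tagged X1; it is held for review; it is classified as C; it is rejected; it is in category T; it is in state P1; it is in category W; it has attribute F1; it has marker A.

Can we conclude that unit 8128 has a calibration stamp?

No

Forward chaining from the given facts derives: is anodized, carries flag X, is in category Q, is tagged V, is in category E, has marker W1, is in category Y, is in state Z, is in state H, is tagged L, passes visual inspection, is coated, is tagged G, carries flag S, has marker N.
Rules concluding "it has a calibration stamp": R3 needs "it is in category M"; R10 needs "it is tagged G1" — none of these are established.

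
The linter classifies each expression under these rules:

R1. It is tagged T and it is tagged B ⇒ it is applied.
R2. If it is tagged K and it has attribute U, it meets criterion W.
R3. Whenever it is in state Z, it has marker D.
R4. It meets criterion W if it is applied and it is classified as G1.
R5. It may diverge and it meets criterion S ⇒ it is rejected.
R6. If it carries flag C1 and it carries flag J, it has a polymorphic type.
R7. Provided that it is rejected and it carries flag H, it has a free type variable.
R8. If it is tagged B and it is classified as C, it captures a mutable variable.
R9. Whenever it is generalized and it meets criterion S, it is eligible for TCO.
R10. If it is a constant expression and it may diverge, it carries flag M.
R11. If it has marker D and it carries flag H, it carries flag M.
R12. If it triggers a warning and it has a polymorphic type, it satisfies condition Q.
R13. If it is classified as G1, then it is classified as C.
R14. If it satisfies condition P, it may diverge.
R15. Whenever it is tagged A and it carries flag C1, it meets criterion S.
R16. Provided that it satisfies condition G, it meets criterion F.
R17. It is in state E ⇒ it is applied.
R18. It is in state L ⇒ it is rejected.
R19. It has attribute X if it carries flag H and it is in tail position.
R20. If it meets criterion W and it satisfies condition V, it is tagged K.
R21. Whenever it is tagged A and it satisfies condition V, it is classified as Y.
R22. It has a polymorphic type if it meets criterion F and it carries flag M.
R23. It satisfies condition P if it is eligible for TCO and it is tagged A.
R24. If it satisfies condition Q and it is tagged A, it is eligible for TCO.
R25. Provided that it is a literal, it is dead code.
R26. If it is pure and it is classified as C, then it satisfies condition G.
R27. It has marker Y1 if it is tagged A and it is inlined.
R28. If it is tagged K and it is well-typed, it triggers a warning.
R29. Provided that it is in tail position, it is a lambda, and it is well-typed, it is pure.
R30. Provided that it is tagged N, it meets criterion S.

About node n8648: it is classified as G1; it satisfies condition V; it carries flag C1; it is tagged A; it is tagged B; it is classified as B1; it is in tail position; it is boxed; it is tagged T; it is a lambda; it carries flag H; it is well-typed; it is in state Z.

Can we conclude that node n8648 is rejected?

By R1 (it is tagged T, it is tagged B): it is applied.
By R3 (it is in state Z): it has marker D.
By R4 (it is applied, it is classified as G1): it meets criterion W.
By R11 (it has marker D, it carries flag H): it carries flag M.
By R13 (it is classified as G1): it is classified as C.
By R15 (it is tagged A, it carries flag C1): it meets criterion S.
By R20 (it meets criterion W, it satisfies condition V): it is tagged K.
By R28 (it is tagged K, it is well-typed): it triggers a warning.
By R29 (it is in tail position, it is a lambda, it is well-typed): it is pure.
By R26 (it is pure, it is classified as C): it satisfies condition G.
By R16 (it satisfies condition G): it meets criterion F.
By R22 (it meets criterion F, it carries flag M): it has a polymorphic type.
By R12 (it triggers a warning, it has a polymorphic type): it satisfies condition Q.
By R24 (it satisfies condition Q, it is tagged A): it is eligible for TCO.
By R23 (it is eligible for TCO, it is tagged A): it satisfies condition P.
By R14 (it satisfies condition P): it may diverge.
By R5 (it may diverge, it meets criterion S): it is rejected.

Yes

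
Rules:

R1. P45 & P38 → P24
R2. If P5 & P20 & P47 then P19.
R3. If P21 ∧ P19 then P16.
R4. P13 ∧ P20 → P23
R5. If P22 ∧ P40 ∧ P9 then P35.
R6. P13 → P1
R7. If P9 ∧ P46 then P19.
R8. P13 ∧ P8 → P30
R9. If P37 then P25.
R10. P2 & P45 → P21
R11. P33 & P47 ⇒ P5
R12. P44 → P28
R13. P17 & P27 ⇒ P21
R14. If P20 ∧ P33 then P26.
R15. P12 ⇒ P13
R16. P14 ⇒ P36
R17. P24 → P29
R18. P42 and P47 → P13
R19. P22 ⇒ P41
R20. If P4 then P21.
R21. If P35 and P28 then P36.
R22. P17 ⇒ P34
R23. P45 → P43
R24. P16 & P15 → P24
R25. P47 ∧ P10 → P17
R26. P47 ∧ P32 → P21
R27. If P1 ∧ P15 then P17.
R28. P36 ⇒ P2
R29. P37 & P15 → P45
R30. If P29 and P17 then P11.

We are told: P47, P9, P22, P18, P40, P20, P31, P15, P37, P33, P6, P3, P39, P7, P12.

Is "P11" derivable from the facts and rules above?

Forward chaining from the given facts derives: P35, P25, P5, P26, P13, P41, P45, P19, P23, P1, P43, P17, P34.
The only rule concluding P11 is R30, which needs P29; that is never established.

No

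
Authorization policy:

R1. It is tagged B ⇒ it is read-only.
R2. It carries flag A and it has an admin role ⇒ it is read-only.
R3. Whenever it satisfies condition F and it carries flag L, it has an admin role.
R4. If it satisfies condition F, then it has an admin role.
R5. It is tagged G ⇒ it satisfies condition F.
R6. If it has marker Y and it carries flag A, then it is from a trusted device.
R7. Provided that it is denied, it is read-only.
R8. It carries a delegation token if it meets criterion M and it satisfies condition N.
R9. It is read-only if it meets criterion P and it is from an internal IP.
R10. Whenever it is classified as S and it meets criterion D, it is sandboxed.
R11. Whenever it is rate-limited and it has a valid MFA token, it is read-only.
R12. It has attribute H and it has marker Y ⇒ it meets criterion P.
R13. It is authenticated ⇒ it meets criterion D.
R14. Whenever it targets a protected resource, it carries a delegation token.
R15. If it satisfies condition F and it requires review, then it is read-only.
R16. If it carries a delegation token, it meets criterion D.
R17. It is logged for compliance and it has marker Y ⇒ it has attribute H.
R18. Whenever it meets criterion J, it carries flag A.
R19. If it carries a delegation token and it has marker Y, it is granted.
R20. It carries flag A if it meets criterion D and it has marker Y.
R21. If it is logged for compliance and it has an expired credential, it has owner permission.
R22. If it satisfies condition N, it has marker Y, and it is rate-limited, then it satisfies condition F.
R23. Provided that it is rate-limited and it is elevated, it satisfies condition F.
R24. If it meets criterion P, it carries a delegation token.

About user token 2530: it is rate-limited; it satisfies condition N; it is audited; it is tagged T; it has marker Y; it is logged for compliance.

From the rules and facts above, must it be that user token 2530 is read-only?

By R17 (it is logged for compliance, it has marker Y): it has attribute H.
By R22 (it satisfies condition N, it has marker Y, it is rate-limited): it satisfies condition F.
By R4 (it satisfies condition F): it has an admin role.
By R12 (it has attribute H, it has marker Y): it meets criterion P.
By R24 (it meets criterion P): it carries a delegation token.
By R16 (it carries a delegation token): it meets criterion D.
By R20 (it meets criterion D, it has marker Y): it carries flag A.
By R2 (it carries flag A, it has an admin role): it is read-only.

Yes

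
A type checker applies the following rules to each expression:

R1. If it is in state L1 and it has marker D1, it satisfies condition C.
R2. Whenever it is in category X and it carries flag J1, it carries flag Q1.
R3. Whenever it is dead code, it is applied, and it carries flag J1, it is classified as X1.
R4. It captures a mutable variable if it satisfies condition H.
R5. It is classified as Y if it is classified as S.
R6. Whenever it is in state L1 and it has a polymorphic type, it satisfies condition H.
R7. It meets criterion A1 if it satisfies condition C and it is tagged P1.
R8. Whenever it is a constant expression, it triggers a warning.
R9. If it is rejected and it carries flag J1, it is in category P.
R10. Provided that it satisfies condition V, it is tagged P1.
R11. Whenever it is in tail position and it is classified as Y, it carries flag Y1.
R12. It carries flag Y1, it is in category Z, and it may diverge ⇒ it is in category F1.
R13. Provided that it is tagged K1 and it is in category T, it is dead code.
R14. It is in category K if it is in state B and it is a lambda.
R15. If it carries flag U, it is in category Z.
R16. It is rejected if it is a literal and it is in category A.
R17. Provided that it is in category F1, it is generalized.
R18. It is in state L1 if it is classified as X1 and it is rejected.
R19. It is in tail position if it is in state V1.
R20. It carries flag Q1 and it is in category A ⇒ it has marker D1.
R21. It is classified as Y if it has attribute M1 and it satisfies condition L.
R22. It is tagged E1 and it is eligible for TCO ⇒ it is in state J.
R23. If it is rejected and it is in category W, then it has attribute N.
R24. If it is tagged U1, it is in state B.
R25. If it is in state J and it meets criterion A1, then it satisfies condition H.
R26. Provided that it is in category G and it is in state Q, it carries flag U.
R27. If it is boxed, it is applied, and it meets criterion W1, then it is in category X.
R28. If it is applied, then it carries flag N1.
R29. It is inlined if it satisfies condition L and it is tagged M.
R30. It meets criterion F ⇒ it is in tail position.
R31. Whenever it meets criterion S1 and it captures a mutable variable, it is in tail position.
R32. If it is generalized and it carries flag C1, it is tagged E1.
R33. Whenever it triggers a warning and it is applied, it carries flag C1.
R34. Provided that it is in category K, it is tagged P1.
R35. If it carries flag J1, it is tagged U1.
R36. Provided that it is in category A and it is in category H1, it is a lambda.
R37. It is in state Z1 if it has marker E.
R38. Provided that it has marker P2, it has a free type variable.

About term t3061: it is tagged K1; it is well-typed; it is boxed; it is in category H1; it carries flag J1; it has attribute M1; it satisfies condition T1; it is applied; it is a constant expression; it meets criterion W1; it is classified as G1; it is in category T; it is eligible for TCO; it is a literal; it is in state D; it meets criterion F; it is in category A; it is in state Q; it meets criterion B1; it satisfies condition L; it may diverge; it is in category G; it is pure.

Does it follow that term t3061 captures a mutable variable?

By R8 (it is a constant expression): it triggers a warning.
By R13 (it is tagged K1, it is in category T): it is dead code.
By R16 (it is a literal, it is in category A): it is rejected.
By R21 (it has attribute M1, it satisfies condition L): it is classified as Y.
By R26 (it is in category G, it is in state Q): it carries flag U.
By R27 (it is boxed, it is applied, it meets criterion W1): it is in category X.
By R30 (it meets criterion F): it is in tail position.
By R33 (it triggers a warning, it is applied): it carries flag C1.
By R35 (it carries flag J1): it is tagged U1.
By R36 (it is in category A, it is in category H1): it is a lambda.
By R2 (it is in category X, it carries flag J1): it carries flag Q1.
By R3 (it is dead code, it is applied, it carries flag J1): it is classified as X1.
By R11 (it is in tail position, it is classified as Y): it carries flag Y1.
By R15 (it carries flag U): it is in category Z.
By R18 (it is classified as X1, it is rejected): it is in state L1.
By R20 (it carries flag Q1, it is in category A): it has marker D1.
By R24 (it is tagged U1): it is in state B.
By R1 (it is in state L1, it has marker D1): it satisfies condition C.
By R12 (it carries flag Y1, it is in category Z, it may diverge): it is in category F1.
By R14 (it is in state B, it is a lambda): it is in category K.
By R17 (it is in category F1): it is generalized.
By R32 (it is generalized, it carries flag C1): it is tagged E1.
By R34 (it is in category K): it is tagged P1.
By R7 (it satisfies condition C, it is tagged P1): it meets criterion A1.
By R22 (it is tagged E1, it is eligible for TCO): it is in state J.
By R25 (it is in state J, it meets criterion A1): it satisfies condition H.
By R4 (it satisfies condition H): it captures a mutable variable.

Yes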